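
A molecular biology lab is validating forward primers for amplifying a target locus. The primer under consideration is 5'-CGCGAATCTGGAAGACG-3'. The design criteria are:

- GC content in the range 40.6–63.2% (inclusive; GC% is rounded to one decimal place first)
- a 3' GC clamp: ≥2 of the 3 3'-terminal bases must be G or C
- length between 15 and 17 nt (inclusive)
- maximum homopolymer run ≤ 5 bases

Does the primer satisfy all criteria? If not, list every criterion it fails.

Meets all criteria.

Base counts: A=5, T=2, G=6, C=4 (length 17).
GC content: GC 10/17 = 58.8% ✓
GC clamp: 3' end ACG has 2 G/C ✓
length: length 17 ✓
homopolymer run: longest run = 2 ✓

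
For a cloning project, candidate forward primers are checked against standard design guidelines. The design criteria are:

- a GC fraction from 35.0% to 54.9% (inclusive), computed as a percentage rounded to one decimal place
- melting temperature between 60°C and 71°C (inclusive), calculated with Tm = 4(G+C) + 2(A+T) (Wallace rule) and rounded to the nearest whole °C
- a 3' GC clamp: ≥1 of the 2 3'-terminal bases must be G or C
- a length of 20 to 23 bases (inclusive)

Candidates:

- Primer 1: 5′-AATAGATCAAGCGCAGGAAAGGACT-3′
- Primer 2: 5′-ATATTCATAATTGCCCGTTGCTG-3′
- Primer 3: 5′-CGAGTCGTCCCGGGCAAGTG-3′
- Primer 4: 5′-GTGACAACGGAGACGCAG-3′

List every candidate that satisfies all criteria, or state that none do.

Primer 1 (25 nt, A=11 T=3 G=7 C=4): GC 11/25 = 44.0% ✓; Tm = 2·14 + 4·11 = 72°C, outside 60–71°C ✗; 3' end CT has 1 G/C ✓; length 25, outside 20–23 ✗ — fails.
Primer 2 (23 nt, A=5 T=9 G=4 C=5): GC 9/23 = 39.1% ✓; Tm = 2·14 + 4·9 = 64°C ✓; 3' end TG has 1 G/C ✓; length 23 ✓ — passes.
Primer 3 (20 nt, A=3 T=3 G=8 C=6): GC 14/20 = 70.0%, outside 35.0–54.9% ✗; Tm = 2·6 + 4·14 = 68°C ✓; 3' end TG has 1 G/C ✓; length 20 ✓ — fails.
Primer 4 (18 nt, A=6 T=1 G=7 C=4): GC 11/18 = 61.1%, outside 35.0–54.9% ✗; Tm = 2·7 + 4·11 = 58°C, outside 60–71°C ✗; 3' end AG has 1 G/C ✓; length 18, outside 20–23 ✗ — fails.

Primer 2 only.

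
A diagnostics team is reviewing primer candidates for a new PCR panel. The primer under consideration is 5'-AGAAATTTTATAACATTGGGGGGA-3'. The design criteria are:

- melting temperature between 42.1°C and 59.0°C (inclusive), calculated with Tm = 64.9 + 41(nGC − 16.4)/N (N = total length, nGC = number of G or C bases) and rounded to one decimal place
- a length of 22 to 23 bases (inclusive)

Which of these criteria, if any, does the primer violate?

Fails: length.

Base counts: A=9, T=7, G=7, C=1 (length 24).
Tm: Tm = 64.9 + 41·(8 − 16.4)/24 = 50.6°C ✓
length: length 24, outside 22–23 ✗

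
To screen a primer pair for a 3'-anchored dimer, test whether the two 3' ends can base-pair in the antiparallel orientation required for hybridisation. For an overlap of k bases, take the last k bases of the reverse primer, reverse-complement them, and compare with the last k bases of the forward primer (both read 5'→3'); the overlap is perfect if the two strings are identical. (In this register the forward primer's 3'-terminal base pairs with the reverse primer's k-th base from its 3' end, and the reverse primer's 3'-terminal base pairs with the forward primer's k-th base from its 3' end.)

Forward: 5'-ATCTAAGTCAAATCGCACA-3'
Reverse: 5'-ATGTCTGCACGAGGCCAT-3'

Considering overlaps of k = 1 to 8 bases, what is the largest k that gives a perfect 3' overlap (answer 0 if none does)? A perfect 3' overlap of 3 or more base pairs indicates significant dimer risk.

Last 8 bases (5'→3') — forward …ATCGCACA, reverse …GAGGCCAT.
Reverse complement of the reverse primer's last 8 bases: ATGGCCTC; its first k bases are the reverse complement of the reverse primer's last k bases, so a perfect k-base overlap needs the forward primer's last k bases to equal them.
Comparing (forward last k vs required): k=1: A vs A ✓; k=2: CA vs AT ✗; k=3: ACA vs ATG ✗; k=4: CACA vs ATGG ✗; k=5: GCACA vs ATGGC ✗; k=6: CGCACA vs ATGGCC ✗; k=7: TCGCACA vs ATGGCCT ✗; k=8: ATCGCACA vs ATGGCCTC ✗.
Only k = 1 is perfect, so the longest perfect 3' overlap is 1.

Longest perfect overlap: 1 complementary base pair; below the dimer-risk threshold (threshold 3).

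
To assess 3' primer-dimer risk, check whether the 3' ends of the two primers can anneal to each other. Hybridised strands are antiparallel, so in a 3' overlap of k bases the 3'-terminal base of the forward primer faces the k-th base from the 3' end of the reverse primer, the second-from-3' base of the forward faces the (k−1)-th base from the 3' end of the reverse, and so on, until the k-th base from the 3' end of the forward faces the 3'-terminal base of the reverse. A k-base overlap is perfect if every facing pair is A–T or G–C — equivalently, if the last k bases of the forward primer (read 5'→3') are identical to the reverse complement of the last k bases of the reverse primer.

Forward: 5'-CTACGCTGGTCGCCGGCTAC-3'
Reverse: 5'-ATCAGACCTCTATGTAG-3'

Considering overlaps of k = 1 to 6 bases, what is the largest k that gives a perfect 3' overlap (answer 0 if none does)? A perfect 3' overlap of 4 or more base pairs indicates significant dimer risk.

Longest perfect overlap: 4 complementary base pairs; significant dimer risk (threshold 4).

Last 6 bases (5'→3') — forward …GGCTAC, reverse …ATGTAG.
Reverse complement of the reverse primer's last 6 bases: CTACAT; its first k bases are the reverse complement of the reverse primer's last k bases, so a perfect k-base overlap needs the forward primer's last k bases to equal them.
Comparing (forward last k vs required): k=1: C vs C ✓; k=2: AC vs CT ✗; k=3: TAC vs CTA ✗; k=4: CTAC vs CTAC ✓; k=5: GCTAC vs CTACA ✗; k=6: GGCTAC vs CTACAT ✗.
Perfect overlaps at k = 1, 4; the largest is 4.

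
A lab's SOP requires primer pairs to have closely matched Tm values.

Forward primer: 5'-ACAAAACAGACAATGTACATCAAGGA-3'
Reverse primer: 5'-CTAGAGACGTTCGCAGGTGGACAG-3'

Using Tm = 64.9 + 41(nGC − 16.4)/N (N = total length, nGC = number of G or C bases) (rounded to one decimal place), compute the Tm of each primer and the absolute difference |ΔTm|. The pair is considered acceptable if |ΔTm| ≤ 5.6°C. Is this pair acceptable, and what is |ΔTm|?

|ΔTm| = 7.6°C; the pair is not acceptable.

Forward: G+C = 9, N = 26 → Tm = 64.9 + 41·(9 − 16.4)/26 = 53.2°C.
Reverse: G+C = 14, N = 24 → Tm = 64.9 + 41·(14 − 16.4)/24 = 60.8°C.
|ΔTm| = |53.2 − 60.8| = 7.6°C, > 5.6°C.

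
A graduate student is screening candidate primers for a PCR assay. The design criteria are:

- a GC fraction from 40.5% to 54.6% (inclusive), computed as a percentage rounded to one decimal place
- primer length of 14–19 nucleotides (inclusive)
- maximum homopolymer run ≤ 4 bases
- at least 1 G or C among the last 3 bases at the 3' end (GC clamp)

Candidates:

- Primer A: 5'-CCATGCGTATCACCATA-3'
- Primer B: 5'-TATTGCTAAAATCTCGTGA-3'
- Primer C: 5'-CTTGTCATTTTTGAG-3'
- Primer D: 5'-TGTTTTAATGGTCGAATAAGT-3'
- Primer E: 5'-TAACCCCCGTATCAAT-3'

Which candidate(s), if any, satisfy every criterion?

Primer A (17 nt, A=5 T=4 G=2 C=6): GC 8/17 = 47.1% ✓; length 17 ✓; longest run = 2 ✓; 3' end ATA has 0 G/C, need ≥1 ✗ — fails.
Primer B (19 nt, A=6 T=7 G=3 C=3): GC 6/19 = 31.6%, outside 40.5–54.6% ✗; length 19 ✓; longest run = 4 ✓; 3' end TGA has 1 G/C ✓ — fails.
Primer C (15 nt, A=2 T=8 G=3 C=2): GC 5/15 = 33.3%, outside 40.5–54.6% ✗; length 15 ✓; longest run = 5, exceeds 4 ✗; 3' end GAG has 2 G/C ✓ — fails.
Primer D (21 nt, A=6 T=9 G=5 C=1): GC 6/21 = 28.6%, outside 40.5–54.6% ✗; length 21, outside 14–19 ✗; longest run = 4 ✓; 3' end AGT has 1 G/C ✓ — fails.
Primer E (16 nt, A=5 T=4 G=1 C=6): GC 7/16 = 43.8% ✓; length 16 ✓; longest run = 5, exceeds 4 ✗; 3' end AAT has 0 G/C, need ≥1 ✗ — fails.

None of the candidates satisfy all criteria.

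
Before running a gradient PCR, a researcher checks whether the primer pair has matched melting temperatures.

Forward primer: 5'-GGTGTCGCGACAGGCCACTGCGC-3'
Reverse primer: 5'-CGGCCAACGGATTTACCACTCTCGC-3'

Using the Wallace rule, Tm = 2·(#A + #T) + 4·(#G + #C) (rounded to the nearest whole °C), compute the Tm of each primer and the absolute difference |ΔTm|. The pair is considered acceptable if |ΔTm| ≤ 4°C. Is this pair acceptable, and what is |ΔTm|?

Forward: A=3 T=3 G=9 C=8 → Tm = 2·6 + 4·17 = 80°C.
Reverse: A=5 T=5 G=5 C=10 → Tm = 2·10 + 4·15 = 80°C.
|ΔTm| = |80 − 80| = 0°C, ≤ 4°C.

|ΔTm| = 0°C; the pair is acceptable.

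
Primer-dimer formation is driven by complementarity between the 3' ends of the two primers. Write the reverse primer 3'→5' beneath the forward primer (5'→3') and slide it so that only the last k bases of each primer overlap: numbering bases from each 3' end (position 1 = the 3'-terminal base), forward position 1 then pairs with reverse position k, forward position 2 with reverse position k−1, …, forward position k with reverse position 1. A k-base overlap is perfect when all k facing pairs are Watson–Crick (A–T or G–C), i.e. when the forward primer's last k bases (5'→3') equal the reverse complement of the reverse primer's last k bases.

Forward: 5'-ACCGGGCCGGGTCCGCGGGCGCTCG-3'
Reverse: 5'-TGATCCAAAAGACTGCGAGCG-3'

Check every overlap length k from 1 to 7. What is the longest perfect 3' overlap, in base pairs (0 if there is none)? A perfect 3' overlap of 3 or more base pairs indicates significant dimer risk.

Longest perfect overlap: 6 complementary base pairs; significant dimer risk (threshold 3).

Last 7 bases (5'→3') — forward …GCGCTCG, reverse …GCGAGCG.
Reverse complement of the reverse primer's last 7 bases: CGCTCGC; its first k bases are the reverse complement of the reverse primer's last k bases, so a perfect k-base overlap needs the forward primer's last k bases to equal them.
Comparing (forward last k vs required): k=1: G vs C ✗; k=2: CG vs CG ✓; k=3: TCG vs CGC ✗; k=4: CTCG vs CGCT ✗; k=5: GCTCG vs CGCTC ✗; k=6: CGCTCG vs CGCTCG ✓; k=7: GCGCTCG vs CGCTCGC ✗.
Perfect overlaps at k = 2, 6; the largest is 6.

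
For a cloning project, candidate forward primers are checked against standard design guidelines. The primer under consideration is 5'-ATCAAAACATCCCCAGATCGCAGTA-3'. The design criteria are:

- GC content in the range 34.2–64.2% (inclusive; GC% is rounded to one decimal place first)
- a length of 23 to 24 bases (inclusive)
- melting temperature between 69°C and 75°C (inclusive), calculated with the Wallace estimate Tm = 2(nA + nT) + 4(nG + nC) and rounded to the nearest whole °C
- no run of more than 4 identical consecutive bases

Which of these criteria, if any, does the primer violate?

Fails: length.

Base counts: A=10, T=4, G=3, C=8 (length 25).
GC content: GC 11/25 = 44.0% ✓
length: length 25, outside 23–24 ✗
Tm: Tm = 2·14 + 4·11 = 72°C ✓
homopolymer run: longest run = 4 ✓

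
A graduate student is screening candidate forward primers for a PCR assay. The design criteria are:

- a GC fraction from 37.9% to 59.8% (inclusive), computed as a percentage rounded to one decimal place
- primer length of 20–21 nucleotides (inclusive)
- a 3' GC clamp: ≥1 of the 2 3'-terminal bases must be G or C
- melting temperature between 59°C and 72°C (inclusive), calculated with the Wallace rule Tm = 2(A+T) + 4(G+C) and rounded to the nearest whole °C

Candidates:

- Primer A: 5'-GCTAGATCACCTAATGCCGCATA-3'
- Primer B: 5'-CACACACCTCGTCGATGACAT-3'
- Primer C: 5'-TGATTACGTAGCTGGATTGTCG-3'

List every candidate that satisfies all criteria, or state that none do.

Primer A (23 nt, A=7 T=5 G=4 C=7): GC 11/23 = 47.8% ✓; length 23, outside 20–21 ✗; 3' end TA has 0 G/C, need ≥1 ✗; Tm = 2·12 + 4·11 = 68°C ✓ — fails.
Primer B (21 nt, A=6 T=4 G=3 C=8): GC 11/21 = 52.4% ✓; length 21 ✓; 3' end AT has 0 G/C, need ≥1 ✗; Tm = 2·10 + 4·11 = 64°C ✓ — fails.
Primer C (22 nt, A=4 T=8 G=7 C=3): GC 10/22 = 45.5% ✓; length 22, outside 20–21 ✗; 3' end CG has 2 G/C ✓; Tm = 2·12 + 4·10 = 64°C ✓ — fails.

None of the candidates satisfy all criteria.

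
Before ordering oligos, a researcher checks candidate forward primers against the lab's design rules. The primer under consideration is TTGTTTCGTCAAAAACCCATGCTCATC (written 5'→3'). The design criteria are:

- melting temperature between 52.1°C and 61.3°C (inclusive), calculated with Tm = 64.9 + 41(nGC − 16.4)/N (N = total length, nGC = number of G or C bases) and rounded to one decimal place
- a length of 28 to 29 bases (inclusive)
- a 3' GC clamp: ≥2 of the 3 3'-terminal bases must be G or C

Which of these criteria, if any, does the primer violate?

Base counts: A=7, T=9, G=3, C=8 (length 27).
Tm: Tm = 64.9 + 41·(11 − 16.4)/27 = 56.7°C ✓
length: length 27, outside 28–29 ✗
GC clamp: 3' end ATC has 1 G/C, need ≥2 ✗

Fails: length, GC clamp.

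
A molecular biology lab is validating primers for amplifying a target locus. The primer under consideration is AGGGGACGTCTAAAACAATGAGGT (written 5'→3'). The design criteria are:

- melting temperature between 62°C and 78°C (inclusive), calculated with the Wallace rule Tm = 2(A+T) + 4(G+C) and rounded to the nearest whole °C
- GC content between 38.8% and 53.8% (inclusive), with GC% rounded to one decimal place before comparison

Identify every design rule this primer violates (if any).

Meets all criteria.

Base counts: A=9, T=4, G=8, C=3 (length 24).
Tm: Tm = 2·13 + 4·11 = 70°C ✓
GC content: GC 11/24 = 45.8% ✓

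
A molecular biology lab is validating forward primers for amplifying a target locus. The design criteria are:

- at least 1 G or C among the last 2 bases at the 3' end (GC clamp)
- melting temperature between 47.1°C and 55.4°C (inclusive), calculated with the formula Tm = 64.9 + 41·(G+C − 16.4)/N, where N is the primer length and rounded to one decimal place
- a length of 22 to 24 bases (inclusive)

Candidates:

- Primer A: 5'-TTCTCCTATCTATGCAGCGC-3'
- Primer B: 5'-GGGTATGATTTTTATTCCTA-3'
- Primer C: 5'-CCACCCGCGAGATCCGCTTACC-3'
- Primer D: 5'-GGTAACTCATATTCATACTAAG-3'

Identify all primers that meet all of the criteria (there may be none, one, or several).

Primer A (20 nt, A=3 T=7 G=3 C=7): 3' end GC has 2 G/C ✓; Tm = 64.9 + 41·(10 − 16.4)/20 = 51.8°C ✓; length 20, outside 22–24 ✗ — fails.
Primer B (20 nt, A=4 T=10 G=4 C=2): 3' end TA has 0 G/C, need ≥1 ✗; Tm = 64.9 + 41·(6 − 16.4)/20 = 43.6°C, outside 47.1–55.4°C ✗; length 20, outside 22–24 ✗ — fails.
Primer C (22 nt, A=4 T=3 G=4 C=11): 3' end CC has 2 G/C ✓; Tm = 64.9 + 41·(15 − 16.4)/22 = 62.3°C, outside 47.1–55.4°C ✗; length 22 ✓ — fails.
Primer D (22 nt, A=8 T=7 G=3 C=4): 3' end AG has 1 G/C ✓; Tm = 64.9 + 41·(7 − 16.4)/22 = 47.4°C ✓; length 22 ✓ — passes.

Primer D only.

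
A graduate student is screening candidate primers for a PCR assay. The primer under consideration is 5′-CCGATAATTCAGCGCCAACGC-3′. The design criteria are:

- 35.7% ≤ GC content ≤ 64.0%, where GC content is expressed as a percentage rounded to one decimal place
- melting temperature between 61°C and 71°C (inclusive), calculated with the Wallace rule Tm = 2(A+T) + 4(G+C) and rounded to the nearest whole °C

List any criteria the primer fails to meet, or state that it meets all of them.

Meets all criteria.

Base counts: A=6, T=3, G=4, C=8 (length 21).
GC content: GC 12/21 = 57.1% ✓
Tm: Tm = 2·9 + 4·12 = 66°C ✓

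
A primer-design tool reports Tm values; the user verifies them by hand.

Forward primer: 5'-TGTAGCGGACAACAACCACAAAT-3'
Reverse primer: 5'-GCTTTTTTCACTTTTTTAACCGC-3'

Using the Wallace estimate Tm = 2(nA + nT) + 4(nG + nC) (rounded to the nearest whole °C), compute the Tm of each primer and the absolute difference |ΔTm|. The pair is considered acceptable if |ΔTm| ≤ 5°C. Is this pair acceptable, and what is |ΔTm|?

Forward: A=10 T=3 G=4 C=6 → Tm = 2·13 + 4·10 = 66°C.
Reverse: A=3 T=12 G=2 C=6 → Tm = 2·15 + 4·8 = 62°C.
|ΔTm| = |66 − 62| = 4°C, ≤ 5°C.

|ΔTm| = 4°C; the pair is acceptable.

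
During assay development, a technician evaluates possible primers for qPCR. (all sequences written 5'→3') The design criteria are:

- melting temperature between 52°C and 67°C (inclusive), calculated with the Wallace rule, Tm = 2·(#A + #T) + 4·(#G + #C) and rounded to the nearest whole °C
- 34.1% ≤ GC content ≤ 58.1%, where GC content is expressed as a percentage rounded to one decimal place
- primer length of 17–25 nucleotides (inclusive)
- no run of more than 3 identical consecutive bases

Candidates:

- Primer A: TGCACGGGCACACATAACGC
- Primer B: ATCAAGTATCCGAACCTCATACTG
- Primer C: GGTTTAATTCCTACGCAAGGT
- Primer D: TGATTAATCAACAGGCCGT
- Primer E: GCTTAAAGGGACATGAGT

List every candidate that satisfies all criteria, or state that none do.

Primer C, Primer D and Primer E.

Primer A (20 nt, A=6 T=2 G=5 C=7): Tm = 2·8 + 4·12 = 64°C ✓; GC 12/20 = 60.0%, outside 34.1–58.1% ✗; length 20 ✓; longest run = 3 ✓ — fails.
Primer B (24 nt, A=8 T=6 G=3 C=7): Tm = 2·14 + 4·10 = 68°C, outside 52–67°C ✗; GC 10/24 = 41.7% ✓; length 24 ✓; longest run = 2 ✓ — fails.
Primer C (21 nt, A=5 T=7 G=5 C=4): Tm = 2·12 + 4·9 = 60°C ✓; GC 9/21 = 42.9% ✓; length 21 ✓; longest run = 3 ✓ — passes.
Primer D (19 nt, A=6 T=5 G=4 C=4): Tm = 2·11 + 4·8 = 54°C ✓; GC 8/19 = 42.1% ✓; length 19 ✓; longest run = 2 ✓ — passes.
Primer E (18 nt, A=6 T=4 G=6 C=2): Tm = 2·10 + 4·8 = 52°C ✓; GC 8/18 = 44.4% ✓; length 18 ✓; longest run = 3 ✓ — passes.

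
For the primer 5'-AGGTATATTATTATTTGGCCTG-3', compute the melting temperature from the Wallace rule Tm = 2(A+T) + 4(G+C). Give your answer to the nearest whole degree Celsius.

Base counts: A=5, T=10, G=5, C=2 (length 22).
Tm = 2·(5+10) + 4·(5+2) = 2·15 + 4·7 = 30 + 28 = 58°C.

58°C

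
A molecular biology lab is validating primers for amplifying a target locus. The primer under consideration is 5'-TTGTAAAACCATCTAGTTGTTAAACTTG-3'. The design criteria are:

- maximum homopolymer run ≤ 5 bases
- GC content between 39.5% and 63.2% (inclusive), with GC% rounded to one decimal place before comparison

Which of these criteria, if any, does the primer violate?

Fails: GC content.

Base counts: A=9, T=11, G=4, C=4 (length 28).
homopolymer run: longest run = 4 ✓
GC content: GC 8/28 = 28.6%, outside 39.5–63.2% ✗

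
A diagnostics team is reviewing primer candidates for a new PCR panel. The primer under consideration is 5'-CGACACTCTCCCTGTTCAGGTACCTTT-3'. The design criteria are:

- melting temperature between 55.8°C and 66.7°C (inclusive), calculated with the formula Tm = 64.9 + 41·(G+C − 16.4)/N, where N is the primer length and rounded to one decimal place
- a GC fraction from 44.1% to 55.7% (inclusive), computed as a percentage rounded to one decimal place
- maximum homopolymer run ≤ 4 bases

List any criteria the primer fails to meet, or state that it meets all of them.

Base counts: A=4, T=9, G=4, C=10 (length 27).
Tm: Tm = 64.9 + 41·(14 − 16.4)/27 = 61.3°C ✓
GC content: GC 14/27 = 51.9% ✓
homopolymer run: longest run = 3 ✓

Meets all criteria.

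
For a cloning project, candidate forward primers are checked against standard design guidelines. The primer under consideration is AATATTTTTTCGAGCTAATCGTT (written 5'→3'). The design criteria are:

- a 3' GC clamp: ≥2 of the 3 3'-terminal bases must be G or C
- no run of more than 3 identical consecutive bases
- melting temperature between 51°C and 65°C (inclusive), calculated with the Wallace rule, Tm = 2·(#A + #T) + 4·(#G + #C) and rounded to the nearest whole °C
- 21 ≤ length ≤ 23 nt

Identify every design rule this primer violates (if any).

Fails: GC clamp, homopolymer run.

Base counts: A=6, T=11, G=3, C=3 (length 23).
GC clamp: 3' end GTT has 1 G/C, need ≥2 ✗
homopolymer run: longest run = 6, exceeds 3 ✗
Tm: Tm = 2·17 + 4·6 = 58°C ✓
length: length 23 ✓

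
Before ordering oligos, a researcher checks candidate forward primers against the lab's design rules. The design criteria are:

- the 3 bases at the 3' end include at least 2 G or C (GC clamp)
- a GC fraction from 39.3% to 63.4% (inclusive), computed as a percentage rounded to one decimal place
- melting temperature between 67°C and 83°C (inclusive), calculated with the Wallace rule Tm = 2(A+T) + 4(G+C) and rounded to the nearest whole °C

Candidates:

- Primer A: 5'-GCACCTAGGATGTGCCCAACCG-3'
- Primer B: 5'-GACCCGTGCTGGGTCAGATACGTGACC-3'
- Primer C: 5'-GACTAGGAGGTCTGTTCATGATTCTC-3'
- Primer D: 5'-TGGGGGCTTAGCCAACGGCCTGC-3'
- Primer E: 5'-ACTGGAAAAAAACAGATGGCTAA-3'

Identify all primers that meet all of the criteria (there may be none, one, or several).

Primer A (22 nt, A=5 T=3 G=6 C=8): 3' end CCG has 3 G/C ✓; GC 14/22 = 63.6%, outside 39.3–63.4% ✗; Tm = 2·8 + 4·14 = 72°C ✓ — fails.
Primer B (27 nt, A=5 T=5 G=9 C=8): 3' end ACC has 2 G/C ✓; GC 17/27 = 63.0% ✓; Tm = 2·10 + 4·17 = 88°C, outside 67–83°C ✗ — fails.
Primer C (26 nt, A=5 T=9 G=7 C=5): 3' end CTC has 2 G/C ✓; GC 12/26 = 46.2% ✓; Tm = 2·14 + 4·12 = 76°C ✓ — passes.
Primer D (23 nt, A=3 T=4 G=9 C=7): 3' end TGC has 2 G/C ✓; GC 16/23 = 69.6%, outside 39.3–63.4% ✗; Tm = 2·7 + 4·16 = 78°C ✓ — fails.
Primer E (23 nt, A=12 T=3 G=5 C=3): 3' end TAA has 0 G/C, need ≥2 ✗; GC 8/23 = 34.8%, outside 39.3–63.4% ✗; Tm = 2·15 + 4·8 = 62°C, outside 67–83°C ✗ — fails.

Primer C only.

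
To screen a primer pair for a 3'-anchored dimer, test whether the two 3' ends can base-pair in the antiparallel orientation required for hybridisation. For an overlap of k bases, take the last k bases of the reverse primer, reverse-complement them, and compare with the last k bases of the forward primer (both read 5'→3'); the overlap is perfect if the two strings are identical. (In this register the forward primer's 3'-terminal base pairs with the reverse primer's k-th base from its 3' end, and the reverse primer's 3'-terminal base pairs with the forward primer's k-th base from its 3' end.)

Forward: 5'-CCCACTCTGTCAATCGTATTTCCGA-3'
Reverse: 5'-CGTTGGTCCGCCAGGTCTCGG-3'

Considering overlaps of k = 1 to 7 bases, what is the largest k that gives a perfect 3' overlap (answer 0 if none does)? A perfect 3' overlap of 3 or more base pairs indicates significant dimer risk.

Last 7 bases (5'→3') — forward …TTTCCGA, reverse …GTCTCGG.
Reverse complement of the reverse primer's last 7 bases: CCGAGAC; its first k bases are the reverse complement of the reverse primer's last k bases, so a perfect k-base overlap needs the forward primer's last k bases to equal them.
Comparing (forward last k vs required): k=1: A vs C ✗; k=2: GA vs CC ✗; k=3: CGA vs CCG ✗; k=4: CCGA vs CCGA ✓; k=5: TCCGA vs CCGAG ✗; k=6: TTCCGA vs CCGAGA ✗; k=7: TTTCCGA vs CCGAGAC ✗.
Only k = 4 is perfect, so the longest perfect 3' overlap is 4.

Longest perfect overlap: 4 complementary base pairs; significant dimer risk (threshold 3).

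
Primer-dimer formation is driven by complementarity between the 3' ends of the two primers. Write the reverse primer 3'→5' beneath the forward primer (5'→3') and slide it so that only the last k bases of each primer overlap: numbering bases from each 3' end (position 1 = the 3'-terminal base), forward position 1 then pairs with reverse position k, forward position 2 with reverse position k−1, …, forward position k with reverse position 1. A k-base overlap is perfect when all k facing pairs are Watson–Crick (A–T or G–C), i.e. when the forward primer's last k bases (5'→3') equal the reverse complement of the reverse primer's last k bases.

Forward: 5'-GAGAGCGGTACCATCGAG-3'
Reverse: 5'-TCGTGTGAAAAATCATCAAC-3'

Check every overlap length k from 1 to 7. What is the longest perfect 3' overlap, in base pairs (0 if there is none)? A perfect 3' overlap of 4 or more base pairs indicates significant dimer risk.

Last 7 bases (5'→3') — forward …CATCGAG, reverse …CATCAAC.
Reverse complement of the reverse primer's last 7 bases: GTTGATG; its first k bases are the reverse complement of the reverse primer's last k bases, so a perfect k-base overlap needs the forward primer's last k bases to equal them.
Comparing (forward last k vs required): k=1: G vs G ✓; k=2: AG vs GT ✗; k=3: GAG vs GTT ✗; k=4: CGAG vs GTTG ✗; k=5: TCGAG vs GTTGA ✗; k=6: ATCGAG vs GTTGAT ✗; k=7: CATCGAG vs GTTGATG ✗.
Only k = 1 is perfect, so the longest perfect 3' overlap is 1.

Longest perfect overlap: 1 complementary base pair; below the dimer-risk threshold (threshold 4).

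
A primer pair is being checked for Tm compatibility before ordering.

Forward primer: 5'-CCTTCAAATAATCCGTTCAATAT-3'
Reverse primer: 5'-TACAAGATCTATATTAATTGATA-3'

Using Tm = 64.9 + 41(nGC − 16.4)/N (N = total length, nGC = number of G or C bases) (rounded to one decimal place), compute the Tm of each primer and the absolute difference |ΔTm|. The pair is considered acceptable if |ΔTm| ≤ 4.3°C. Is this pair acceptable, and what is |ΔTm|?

|ΔTm| = 5.3°C; the pair is not acceptable.

Forward: G+C = 7, N = 23 → Tm = 64.9 + 41·(7 − 16.4)/23 = 48.1°C.
Reverse: G+C = 4, N = 23 → Tm = 64.9 + 41·(4 − 16.4)/23 = 42.8°C.
|ΔTm| = |48.1 − 42.8| = 5.3°C, > 4.3°C.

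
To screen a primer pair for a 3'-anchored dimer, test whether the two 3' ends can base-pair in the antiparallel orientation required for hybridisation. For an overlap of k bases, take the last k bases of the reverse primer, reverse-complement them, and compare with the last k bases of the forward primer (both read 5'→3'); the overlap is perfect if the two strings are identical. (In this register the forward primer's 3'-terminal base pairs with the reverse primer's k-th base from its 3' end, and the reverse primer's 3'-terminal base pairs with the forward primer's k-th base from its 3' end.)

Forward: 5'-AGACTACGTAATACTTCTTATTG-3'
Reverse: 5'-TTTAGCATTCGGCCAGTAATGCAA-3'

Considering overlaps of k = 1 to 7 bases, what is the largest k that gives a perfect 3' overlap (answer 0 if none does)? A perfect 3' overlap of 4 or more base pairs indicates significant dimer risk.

Last 7 bases (5'→3') — forward …CTTATTG, reverse …AATGCAA.
Reverse complement of the reverse primer's last 7 bases: TTGCATT; its first k bases are the reverse complement of the reverse primer's last k bases, so a perfect k-base overlap needs the forward primer's last k bases to equal them.
Comparing (forward last k vs required): k=1: G vs T ✗; k=2: TG vs TT ✗; k=3: TTG vs TTG ✓; k=4: ATTG vs TTGC ✗; k=5: TATTG vs TTGCA ✗; k=6: TTATTG vs TTGCAT ✗; k=7: CTTATTG vs TTGCATT ✗.
Only k = 3 is perfect, so the longest perfect 3' overlap is 3.

Longest perfect overlap: 3 complementary base pairs; below the dimer-risk threshold (threshold 4).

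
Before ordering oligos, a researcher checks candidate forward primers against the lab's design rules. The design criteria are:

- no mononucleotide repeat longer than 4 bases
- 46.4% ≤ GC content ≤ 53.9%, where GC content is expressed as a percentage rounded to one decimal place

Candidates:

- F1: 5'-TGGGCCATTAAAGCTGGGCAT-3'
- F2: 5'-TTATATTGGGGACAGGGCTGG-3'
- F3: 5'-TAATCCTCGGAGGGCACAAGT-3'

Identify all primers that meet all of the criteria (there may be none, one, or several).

F1, F2 and F3.

F1 (21 nt, A=5 T=5 G=7 C=4): longest run = 3 ✓; GC 11/21 = 52.4% ✓ — passes.
F2 (21 nt, A=4 T=6 G=9 C=2): longest run = 4 ✓; GC 11/21 = 52.4% ✓ — passes.
F3 (21 nt, A=6 T=4 G=6 C=5): longest run = 3 ✓; GC 11/21 = 52.4% ✓ — passes.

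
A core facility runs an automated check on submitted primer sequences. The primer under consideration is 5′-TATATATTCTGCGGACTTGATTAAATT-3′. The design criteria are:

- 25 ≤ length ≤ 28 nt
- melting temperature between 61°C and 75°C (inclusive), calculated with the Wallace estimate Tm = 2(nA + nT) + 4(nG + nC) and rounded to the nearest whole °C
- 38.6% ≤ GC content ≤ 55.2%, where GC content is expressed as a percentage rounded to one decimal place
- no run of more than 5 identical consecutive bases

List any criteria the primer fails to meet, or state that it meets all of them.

Base counts: A=8, T=12, G=4, C=3 (length 27).
length: length 27 ✓
Tm: Tm = 2·20 + 4·7 = 68°C ✓
GC content: GC 7/27 = 25.9%, outside 38.6–55.2% ✗
homopolymer run: longest run = 3 ✓

Fails: GC content.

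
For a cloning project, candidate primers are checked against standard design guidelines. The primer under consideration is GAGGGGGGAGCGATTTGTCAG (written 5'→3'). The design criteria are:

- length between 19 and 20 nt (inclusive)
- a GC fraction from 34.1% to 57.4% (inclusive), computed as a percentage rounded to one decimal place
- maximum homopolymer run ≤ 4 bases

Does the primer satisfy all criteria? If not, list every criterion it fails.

Fails: length, GC content, homopolymer run.

Base counts: A=4, T=4, G=11, C=2 (length 21).
length: length 21, outside 19–20 ✗
GC content: GC 13/21 = 61.9%, outside 34.1–57.4% ✗
homopolymer run: longest run = 6, exceeds 4 ✗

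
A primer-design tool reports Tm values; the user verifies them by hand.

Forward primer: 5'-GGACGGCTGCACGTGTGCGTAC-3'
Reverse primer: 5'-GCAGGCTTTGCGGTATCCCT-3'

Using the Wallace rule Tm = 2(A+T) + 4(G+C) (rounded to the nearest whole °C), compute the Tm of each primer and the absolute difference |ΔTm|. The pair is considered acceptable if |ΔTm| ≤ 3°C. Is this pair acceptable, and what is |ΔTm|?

|ΔTm| = 10°C; the pair is not acceptable.

Forward: A=3 T=4 G=9 C=6 → Tm = 2·7 + 4·15 = 74°C.
Reverse: A=2 T=6 G=6 C=6 → Tm = 2·8 + 4·12 = 64°C.
|ΔTm| = |74 − 64| = 10°C, > 3°C.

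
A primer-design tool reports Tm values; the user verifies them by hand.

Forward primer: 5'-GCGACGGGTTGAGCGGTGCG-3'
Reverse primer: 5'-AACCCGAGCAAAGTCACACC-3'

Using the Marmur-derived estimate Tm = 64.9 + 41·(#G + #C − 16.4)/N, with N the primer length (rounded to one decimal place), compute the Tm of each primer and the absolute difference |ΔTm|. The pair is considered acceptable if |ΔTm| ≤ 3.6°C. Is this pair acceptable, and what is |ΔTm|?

|ΔTm| = 8.2°C; the pair is not acceptable.

Forward: G+C = 15, N = 20 → Tm = 64.9 + 41·(15 − 16.4)/20 = 62.0°C.
Reverse: G+C = 11, N = 20 → Tm = 64.9 + 41·(11 − 16.4)/20 = 53.8°C.
|ΔTm| = |62.0 − 53.8| = 8.2°C, > 3.6°C.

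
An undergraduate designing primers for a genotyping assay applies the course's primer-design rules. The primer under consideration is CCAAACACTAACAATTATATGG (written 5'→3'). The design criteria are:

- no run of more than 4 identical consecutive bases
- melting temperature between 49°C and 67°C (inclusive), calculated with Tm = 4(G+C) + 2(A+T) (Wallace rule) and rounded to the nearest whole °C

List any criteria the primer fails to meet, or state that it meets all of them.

Base counts: A=10, T=5, G=2, C=5 (length 22).
homopolymer run: longest run = 3 ✓
Tm: Tm = 2·15 + 4·7 = 58°C ✓

Meets all criteria.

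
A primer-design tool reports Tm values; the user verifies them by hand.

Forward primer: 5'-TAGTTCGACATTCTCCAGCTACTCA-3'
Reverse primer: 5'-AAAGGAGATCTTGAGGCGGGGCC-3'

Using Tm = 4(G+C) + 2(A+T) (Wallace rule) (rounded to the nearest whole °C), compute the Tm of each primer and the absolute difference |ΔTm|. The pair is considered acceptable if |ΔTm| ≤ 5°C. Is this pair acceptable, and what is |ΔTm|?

|ΔTm| = 2°C; the pair is acceptable.

Forward: A=6 T=8 G=3 C=8 → Tm = 2·14 + 4·11 = 72°C.
Reverse: A=6 T=3 G=10 C=4 → Tm = 2·9 + 4·14 = 74°C.
|ΔTm| = |72 − 74| = 2°C, ≤ 5°C.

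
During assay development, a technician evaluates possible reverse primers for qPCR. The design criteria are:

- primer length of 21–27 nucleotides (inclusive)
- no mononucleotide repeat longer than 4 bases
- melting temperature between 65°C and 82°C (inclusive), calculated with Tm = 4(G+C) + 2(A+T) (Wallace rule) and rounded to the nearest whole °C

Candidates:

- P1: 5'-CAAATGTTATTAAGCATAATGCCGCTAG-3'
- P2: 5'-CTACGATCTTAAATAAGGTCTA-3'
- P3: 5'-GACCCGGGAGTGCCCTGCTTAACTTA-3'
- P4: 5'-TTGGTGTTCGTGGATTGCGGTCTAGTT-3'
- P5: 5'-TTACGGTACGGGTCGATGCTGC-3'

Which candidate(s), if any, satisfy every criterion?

P3, P4 and P5.

P1 (28 nt, A=10 T=8 G=5 C=5): length 28, outside 21–27 ✗; longest run = 3 ✓; Tm = 2·18 + 4·10 = 76°C ✓ — fails.
P2 (22 nt, A=8 T=7 G=3 C=4): length 22 ✓; longest run = 3 ✓; Tm = 2·15 + 4·7 = 58°C, outside 65–82°C ✗ — fails.
P3 (26 nt, A=5 T=6 G=7 C=8): length 26 ✓; longest run = 3 ✓; Tm = 2·11 + 4·15 = 82°C ✓ — passes.
P4 (27 nt, A=2 T=12 G=10 C=3): length 27 ✓; longest run = 2 ✓; Tm = 2·14 + 4·13 = 80°C ✓ — passes.
P5 (22 nt, A=3 T=6 G=8 C=5): length 22 ✓; longest run = 3 ✓; Tm = 2·9 + 4·13 = 70°C ✓ — passes.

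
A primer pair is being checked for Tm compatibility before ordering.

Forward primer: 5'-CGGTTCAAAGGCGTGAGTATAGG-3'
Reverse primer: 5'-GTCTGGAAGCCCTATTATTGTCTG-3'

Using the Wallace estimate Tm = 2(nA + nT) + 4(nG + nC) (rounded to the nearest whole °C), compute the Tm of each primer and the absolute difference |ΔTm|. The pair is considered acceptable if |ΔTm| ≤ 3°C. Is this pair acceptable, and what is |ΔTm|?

|ΔTm| = 0°C; the pair is acceptable.

Forward: A=6 T=5 G=9 C=3 → Tm = 2·11 + 4·12 = 70°C.
Reverse: A=4 T=9 G=6 C=5 → Tm = 2·13 + 4·11 = 70°C.
|ΔTm| = |70 − 70| = 0°C, ≤ 3°C.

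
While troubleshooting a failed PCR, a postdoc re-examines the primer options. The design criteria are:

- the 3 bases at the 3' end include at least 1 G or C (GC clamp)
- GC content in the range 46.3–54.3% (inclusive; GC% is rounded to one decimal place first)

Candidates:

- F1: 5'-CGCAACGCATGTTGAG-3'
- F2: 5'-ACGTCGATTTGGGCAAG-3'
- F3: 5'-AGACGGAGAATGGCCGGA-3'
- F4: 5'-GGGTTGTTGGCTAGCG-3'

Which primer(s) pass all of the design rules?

F2 only.

F1 (16 nt, A=4 T=3 G=5 C=4): 3' end GAG has 2 G/C ✓; GC 9/16 = 56.3%, outside 46.3–54.3% ✗ — fails.
F2 (17 nt, A=4 T=4 G=6 C=3): 3' end AAG has 1 G/C ✓; GC 9/17 = 52.9% ✓ — passes.
F3 (18 nt, A=6 T=1 G=8 C=3): 3' end GGA has 2 G/C ✓; GC 11/18 = 61.1%, outside 46.3–54.3% ✗ — fails.
F4 (16 nt, A=1 T=5 G=8 C=2): 3' end GCG has 3 G/C ✓; GC 10/16 = 62.5%, outside 46.3–54.3% ✗ — fails.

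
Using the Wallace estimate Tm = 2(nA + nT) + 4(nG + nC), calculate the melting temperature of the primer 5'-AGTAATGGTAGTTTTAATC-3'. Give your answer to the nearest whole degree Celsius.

48°C

Base counts: A=6, T=8, G=4, C=1 (length 19).
Tm = 2·(6+8) + 4·(4+1) = 2·14 + 4·5 = 28 + 20 = 48°C.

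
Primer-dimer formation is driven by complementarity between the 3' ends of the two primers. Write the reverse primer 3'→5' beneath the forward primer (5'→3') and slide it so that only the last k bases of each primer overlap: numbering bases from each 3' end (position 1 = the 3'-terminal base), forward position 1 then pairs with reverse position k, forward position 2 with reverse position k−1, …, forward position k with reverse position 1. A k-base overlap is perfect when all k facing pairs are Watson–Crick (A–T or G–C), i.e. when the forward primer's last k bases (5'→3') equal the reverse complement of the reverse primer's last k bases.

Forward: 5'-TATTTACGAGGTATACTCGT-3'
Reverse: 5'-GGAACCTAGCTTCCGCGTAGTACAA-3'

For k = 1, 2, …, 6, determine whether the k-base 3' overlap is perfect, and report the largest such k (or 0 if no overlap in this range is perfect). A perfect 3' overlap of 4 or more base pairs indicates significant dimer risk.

Longest perfect overlap: 1 complementary base pair; below the dimer-risk threshold (threshold 4).

Last 6 bases (5'→3') — forward …ACTCGT, reverse …GTACAA.
Reverse complement of the reverse primer's last 6 bases: TTGTAC; its first k bases are the reverse complement of the reverse primer's last k bases, so a perfect k-base overlap needs the forward primer's last k bases to equal them.
Comparing (forward last k vs required): k=1: T vs T ✓; k=2: GT vs TT ✗; k=3: CGT vs TTG ✗; k=4: TCGT vs TTGT ✗; k=5: CTCGT vs TTGTA ✗; k=6: ACTCGT vs TTGTAC ✗.
Only k = 1 is perfect, so the longest perfect 3' overlap is 1.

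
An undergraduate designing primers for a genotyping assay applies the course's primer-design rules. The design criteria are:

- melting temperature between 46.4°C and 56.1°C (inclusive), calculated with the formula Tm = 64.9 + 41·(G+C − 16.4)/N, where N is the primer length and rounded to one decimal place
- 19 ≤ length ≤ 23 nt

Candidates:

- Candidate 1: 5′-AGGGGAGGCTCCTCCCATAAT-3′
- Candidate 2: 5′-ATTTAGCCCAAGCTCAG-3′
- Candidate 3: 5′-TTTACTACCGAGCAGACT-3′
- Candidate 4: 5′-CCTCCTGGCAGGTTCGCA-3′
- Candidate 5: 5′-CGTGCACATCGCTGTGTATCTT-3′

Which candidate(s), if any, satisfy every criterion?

Candidate 1 (21 nt, A=5 T=4 G=6 C=6): Tm = 64.9 + 41·(12 − 16.4)/21 = 56.3°C, outside 46.4–56.1°C ✗; length 21 ✓ — fails.
Candidate 2 (17 nt, A=5 T=4 G=3 C=5): Tm = 64.9 + 41·(8 − 16.4)/17 = 44.6°C, outside 46.4–56.1°C ✗; length 17, outside 19–23 ✗ — fails.
Candidate 3 (18 nt, A=5 T=5 G=3 C=5): Tm = 64.9 + 41·(8 − 16.4)/18 = 45.8°C, outside 46.4–56.1°C ✗; length 18, outside 19–23 ✗ — fails.
Candidate 4 (18 nt, A=2 T=4 G=5 C=7): Tm = 64.9 + 41·(12 − 16.4)/18 = 54.9°C ✓; length 18, outside 19–23 ✗ — fails.
Candidate 5 (22 nt, A=3 T=8 G=5 C=6): Tm = 64.9 + 41·(11 − 16.4)/22 = 54.8°C ✓; length 22 ✓ — passes.

Candidate 5 only.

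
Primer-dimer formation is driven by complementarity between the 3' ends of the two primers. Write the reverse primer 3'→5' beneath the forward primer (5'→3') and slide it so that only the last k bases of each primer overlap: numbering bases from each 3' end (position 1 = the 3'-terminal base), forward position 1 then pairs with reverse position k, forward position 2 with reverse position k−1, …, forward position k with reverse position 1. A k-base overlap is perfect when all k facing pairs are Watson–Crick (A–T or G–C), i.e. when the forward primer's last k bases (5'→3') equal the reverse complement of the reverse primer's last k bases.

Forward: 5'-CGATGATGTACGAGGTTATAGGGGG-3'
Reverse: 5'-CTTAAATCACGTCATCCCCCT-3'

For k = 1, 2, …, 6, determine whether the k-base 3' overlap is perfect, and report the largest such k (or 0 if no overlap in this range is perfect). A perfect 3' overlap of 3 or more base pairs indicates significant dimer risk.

Longest perfect overlap: 6 complementary base pairs; significant dimer risk (threshold 3).

Last 6 bases (5'→3') — forward …AGGGGG, reverse …CCCCCT.
Reverse complement of the reverse primer's last 6 bases: AGGGGG; its first k bases are the reverse complement of the reverse primer's last k bases, so a perfect k-base overlap needs the forward primer's last k bases to equal them.
Comparing (forward last k vs required): k=1: G vs A ✗; k=2: GG vs AG ✗; k=3: GGG vs AGG ✗; k=4: GGGG vs AGGG ✗; k=5: GGGGG vs AGGGG ✗; k=6: AGGGGG vs AGGGGG ✓.
Only k = 6 is perfect, so the longest perfect 3' overlap is 6.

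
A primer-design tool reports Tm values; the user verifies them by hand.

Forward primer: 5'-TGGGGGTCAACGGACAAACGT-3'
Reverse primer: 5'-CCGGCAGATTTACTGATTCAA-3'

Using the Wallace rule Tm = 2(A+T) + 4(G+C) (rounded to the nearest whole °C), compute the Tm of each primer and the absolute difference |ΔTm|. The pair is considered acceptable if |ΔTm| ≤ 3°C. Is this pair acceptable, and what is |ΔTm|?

|ΔTm| = 6°C; the pair is not acceptable.

Forward: A=6 T=3 G=8 C=4 → Tm = 2·9 + 4·12 = 66°C.
Reverse: A=6 T=6 G=4 C=5 → Tm = 2·12 + 4·9 = 60°C.
|ΔTm| = |66 − 60| = 6°C, > 3°C.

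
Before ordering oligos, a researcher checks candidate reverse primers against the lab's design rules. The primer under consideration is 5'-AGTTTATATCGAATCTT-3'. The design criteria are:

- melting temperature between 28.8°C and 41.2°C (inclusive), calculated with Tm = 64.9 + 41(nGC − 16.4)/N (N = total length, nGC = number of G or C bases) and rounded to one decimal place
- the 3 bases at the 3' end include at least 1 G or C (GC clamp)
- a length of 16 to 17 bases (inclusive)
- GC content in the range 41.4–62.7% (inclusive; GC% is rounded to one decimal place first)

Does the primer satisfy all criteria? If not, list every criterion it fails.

Fails: GC content.

Base counts: A=5, T=8, G=2, C=2 (length 17).
Tm: Tm = 64.9 + 41·(4 − 16.4)/17 = 35.0°C ✓
GC clamp: 3' end CTT has 1 G/C ✓
length: length 17 ✓
GC content: GC 4/17 = 23.5%, outside 41.4–62.7% ✗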